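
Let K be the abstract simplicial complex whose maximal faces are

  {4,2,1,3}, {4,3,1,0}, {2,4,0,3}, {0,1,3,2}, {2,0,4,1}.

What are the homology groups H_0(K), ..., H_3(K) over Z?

H_0 ≅ Z,  H_1 = 0,  H_2 = 0,  H_3 ≅ Z.

Fix the vertex order 0 < 1 < 2 < 3 < 4 and write every simplex with vertices in increasing order. Then dim K = 3 and the simplices of K are:

  0-simplices (5): [0], [1], [2], [3], [4]
  1-simplices (10): [0,1], [0,2], [0,3], [0,4], [1,2], [1,3], [1,4], [2,3], [2,4], [3,4]
  2-simplices (10): [0,1,2], [0,1,3], [0,1,4], [0,2,3], [0,2,4], [0,3,4], [1,2,3], [1,2,4], [1,3,4], [2,3,4]
  3-simplices (5): [0,1,2,3], [0,1,2,4], [0,1,3,4], [0,2,3,4], [1,2,3,4]

giving chain groups C_0 ≅ Z^5, C_1 ≅ Z^10, C_2 ≅ Z^10, C_3 ≅ Z^5.

The boundary map ∂_1: C_1 → C_0 sends each edge [p,q] (with p < q) to q − p.
The 5×10 boundary matrix has rank 4 and Smith normal form diag(1,1,1,1).

Boundary ∂_2: C_2 → C_1 maps a triangle to the signed sum of its edges. For instance
  ∂[2,3,4] = [3,4] − [2,4] + [2,3],
  ∂[0,1,3] = [1,3] − [0,3] + [0,1].
The resulting 10×10 matrix has rank 6, and its Smith normal form has invariant factors (1,1,1,1,1,1).

∂_3: C_3 → C_2 sends each 3-simplex σ to the alternating sum Σ_i (−1)^i (σ with its i-th vertex removed). For instance
  ∂[0,1,2,4] = [1,2,4] − [0,2,4] + [0,1,4] − [0,1,2],
  ∂[0,2,3,4] = [2,3,4] − [0,3,4] + [0,2,4] − [0,2,3].
The resulting 10×5 matrix has rank 4, and its Smith normal form has invariant factors (1,1,1,1).

Now H_k = ker ∂_k / im ∂_{k+1}, so:

  H_0: rank C_0 − rank ∂_1 = 5 − 4 = 1, and the invariant factors of ∂_1 are all 1, so H_0 = Z.
  H_1: rank ker ∂_1 − rank ∂_2 = (10 − 4) − 6 = 0, and the invariant factors of ∂_2 are all 1, so H_1 = 0.
  H_2: rank ker ∂_2 − rank ∂_3 = (10 − 6) − 4 = 0, and the invariant factors of ∂_3 are all 1, so H_2 = 0.
  H_3: rank ker ∂_3 − rank ∂_4 = (5 − 4) − 0 = 1, and there is no ∂_4, so H_3 = Z.

As a check, the Euler characteristic is 5 − 10 + 10 − 5 = 0, which agrees with 1 − 0 + 0 − 1 = 0.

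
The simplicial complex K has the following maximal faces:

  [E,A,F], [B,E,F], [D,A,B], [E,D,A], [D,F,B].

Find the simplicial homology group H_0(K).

H_0 ≅ Z.

We work with the vertex ordering A < B < D < E < F. The simplices of K, each written with vertices in increasing order, are:

  0-simplices (5): A, B, D, E, F
  1-simplices (10): AB, AD, AE, AF, BD, BE, BF, DE, DF, EF
  2-simplices (5): ABD, ADE, AEF, BDF, BEF

giving chain groups C_0 ≅ Z^5, C_1 ≅ Z^10, C_2 ≅ Z^5.

The boundary map ∂_1: C_1 → C_0 sends each edge [p,q] (with p < q) to q − p. For instance
  ∂BE = E − B.
The 5×10 boundary matrix has rank 4 and Smith normal form diag(1,1,1,1).

∂_2: C_2 → C_1 acts by ∂[p,q,r] = [q,r] − [p,r] + [p,q]. For instance
  ∂AEF = EF − AF + AE,
  ∂BDF = DF − BF + BD.
As a 10×5 matrix over Z this has rank 5, with invariant factors (1,1,1,1,1).

Reading off H_k = ker ∂_k / im ∂_{k+1}:

  H_0: rank C_0 − rank ∂_1 = 5 − 4 = 1, and the invariant factors of ∂_1 are all 1, so H_0 ≅ Z.

(K is a triangulation of the Möbius band.)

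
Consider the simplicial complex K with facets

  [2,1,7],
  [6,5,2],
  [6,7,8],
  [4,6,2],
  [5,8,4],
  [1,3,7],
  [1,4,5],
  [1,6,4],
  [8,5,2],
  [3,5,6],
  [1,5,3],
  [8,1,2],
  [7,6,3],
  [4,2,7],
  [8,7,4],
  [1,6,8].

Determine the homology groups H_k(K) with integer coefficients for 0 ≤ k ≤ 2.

H_0 = Z,  H_1 = Z^2,  H_2 = Z.

Order the vertices as 1 < 2 < 3 < 4 < 5 < 6 < 7 < 8. Listing each simplex with vertices in this order, K has dimension 2 with simplices:

  0-simplices (8): [1], [2], [3], [4], [5], [6], [7], [8]
  1-simplices (24): (24 of them)
  2-simplices (16): [1,2,7], [1,2,8], [1,3,5], [1,3,7], [1,4,5], [1,4,6], [1,6,8], [2,4,6], [2,4,7], [2,5,6], [2,5,8], [3,5,6], [3,6,7], [4,5,8], [4,7,8], [6,7,8]

giving chain groups C_0 ≅ Z^8, C_1 ≅ Z^24, C_2 ≅ Z^16.

The boundary map ∂_1: C_1 → C_0 sends each edge [p,q] (with p < q) to q − p. For instance
  ∂[1,8] = [8] − [1].
As a 8×24 matrix over Z this has rank 7, with invariant factors (1,1,1,1,1,1,1).

The boundary map ∂_2: C_2 → C_1 acts by ∂[p,q,r] = [q,r] − [p,r] + [p,q]. For instance
  ∂[2,4,7] = [4,7] − [2,7] + [2,4],
  ∂[2,4,6] = [4,6] − [2,6] + [2,4].
The 24×16 boundary matrix has rank 15 and Smith normal form diag(1,1,1,1,1,1,1,1,1,1,1,1,1,1,1).

Computing H_k = (kernel of ∂_k) / (image of ∂_{k+1}):

  H_0: rank C_0 − rank ∂_1 = 8 − 7 = 1, and the invariant factors of ∂_1 are all 1, so H_0 ≅ Z.
  H_1: rank ker ∂_1 − rank ∂_2 = (24 − 7) − 15 = 2, and the invariant factors of ∂_2 are all 1, so H_1 ≅ Z^2.
  H_2: rank ker ∂_2 − rank ∂_3 = (16 − 15) − 0 = 1, and there is no ∂_3, so H_2 ≅ Z.

As a check, the Euler characteristic is 8 − 24 + 16 = 0, which agrees with 1 − 2 + 1 = 0.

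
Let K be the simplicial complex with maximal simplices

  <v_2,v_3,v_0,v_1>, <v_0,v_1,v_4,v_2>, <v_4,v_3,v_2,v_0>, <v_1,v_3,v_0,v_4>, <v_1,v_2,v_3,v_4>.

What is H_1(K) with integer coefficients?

H_1 = 0.

We work with the vertex ordering v_0 < v_1 < v_2 < v_3 < v_4. The simplices of K, each written with vertices in increasing order, are:

  0-simplices (5): [v_0], [v_1], [v_2], [v_3], [v_4]
  1-simplices (10): [v_0,v_1], [v_0,v_2], [v_0,v_3], [v_0,v_4], [v_1,v_2], [v_1,v_3], [v_1,v_4], [v_2,v_3], [v_2,v_4], [v_3,v_4]
  2-simplices (10): [v_0,v_1,v_2], [v_0,v_1,v_3], [v_0,v_1,v_4], [v_0,v_2,v_3], [v_0,v_2,v_4], [v_0,v_3,v_4], [v_1,v_2,v_3], [v_1,v_2,v_4], [v_1,v_3,v_4], [v_2,v_3,v_4]
  3-simplices (5): [v_0,v_1,v_2,v_3], [v_0,v_1,v_2,v_4], [v_0,v_1,v_3,v_4], [v_0,v_2,v_3,v_4], [v_1,v_2,v_3,v_4]

so the chain groups are C_0 ≅ Z^5, C_1 ≅ Z^10, C_2 ≅ Z^10, C_3 ≅ Z^5.

Boundary ∂_1: C_1 → C_0 sends each edge [p,q] (with p < q) to q − p. For instance
  ∂[v_2,v_4] = [v_4] − [v_2].
As a 5×10 matrix over Z this has rank 4, with invariant factors (1,1,1,1).

The boundary map ∂_2: C_2 → C_1 sends each 2-simplex [p,q,r] to [q,r] − [p,r] + [p,q]. For instance
  ∂[v_0,v_1,v_3] = [v_1,v_3] − [v_0,v_3] + [v_0,v_1],
  ∂[v_1,v_2,v_3] = [v_2,v_3] − [v_1,v_3] + [v_1,v_2].
As a 10×10 matrix over Z this has rank 6, with invariant factors (1,1,1,1,1,1).

∂_3: C_3 → C_2 sends each 3-simplex σ to the alternating sum Σ_i (−1)^i (σ with its i-th vertex removed). For instance
  ∂[v_1,v_2,v_3,v_4] = [v_2,v_3,v_4] − [v_1,v_3,v_4] + [v_1,v_2,v_4] − [v_1,v_2,v_3],
  ∂[v_0,v_1,v_2,v_4] = [v_1,v_2,v_4] − [v_0,v_2,v_4] + [v_0,v_1,v_4] − [v_0,v_1,v_2].
As a 10×5 matrix over Z this has rank 4, with invariant factors (1,1,1,1).

Now H_k = ker ∂_k / im ∂_{k+1}, so:

  H_1: rank ker ∂_1 − rank ∂_2 = (10 − 4) − 6 = 0, and the invariant factors of ∂_2 are all 1, so H_1 = 0.

(K is a triangulation of the 3-sphere S^3.)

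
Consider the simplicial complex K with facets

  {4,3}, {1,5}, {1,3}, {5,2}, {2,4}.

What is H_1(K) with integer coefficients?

H_1 = Z.

Order the vertices as 1 < 2 < 3 < 4 < 5. Listing each simplex with vertices in this order, K has dimension 1 with simplices:

  0-simplices (5): [1], [2], [3], [4], [5]
  1-simplices (5): [1,3], [1,5], [2,4], [2,5], [3,4]

so the chain groups are C_0 ≅ Z^5, C_1 ≅ Z^5.

Boundary ∂_1: C_1 → C_0 maps an edge to its endpoints' difference, ∂[p,q] = q − p. For instance
  ∂[1,5] = [5] − [1].
This gives a 5×5 integer matrix of rank 4; reducing to Smith normal form yields diagonal entries (1,1,1,1).

Now H_k = ker ∂_k / im ∂_{k+1}, so:

  H_1: rank ker ∂_1 − rank ∂_2 = (5 − 4) − 0 = 1, and there is no ∂_2, so H_1 = Z.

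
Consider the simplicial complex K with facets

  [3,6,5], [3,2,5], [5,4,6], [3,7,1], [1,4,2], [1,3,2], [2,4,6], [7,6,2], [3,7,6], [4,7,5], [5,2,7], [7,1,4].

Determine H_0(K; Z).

We work with the vertex ordering 1 < 2 < 3 < 4 < 5 < 6 < 7. The simplices of K, each written with vertices in increasing order, are:

  0-simplices (7): [1], [2], [3], [4], [5], [6], [7]
  1-simplices (18): [1,2], [1,3], [1,4], [1,7], [2,3], [2,4], [2,5], [2,6], [2,7], [3,5], [3,6], [3,7], [4,5], [4,6], [4,7], [5,6], [5,7], [6,7]
  2-simplices (12): [1,2,3], [1,2,4], [1,3,7], [1,4,7], [2,3,5], [2,4,6], [2,5,7], [2,6,7], [3,5,6], [3,6,7], [4,5,6], [4,5,7]

Hence C_0 ≅ Z^7, C_1 ≅ Z^18, C_2 ≅ Z^12.

∂_1: C_1 → C_0 is given by ∂[p,q] = [q] − [p].
As a 7×18 matrix over Z this has rank 6, with invariant factors (1,1,1,1,1,1).

The boundary map ∂_2: C_2 → C_1 sends each 2-simplex [p,q,r] to [q,r] − [p,r] + [p,q]. For instance
  ∂[3,6,7] = [6,7] − [3,7] + [3,6],
  ∂[4,5,6] = [5,6] − [4,6] + [4,5].
The resulting 18×12 matrix has rank 12, and its Smith normal form has invariant factors (1,1,1,1,1,1,1,1,1,1,1,2).

From H_k ≅ ker(∂_k) / im(∂_{k+1}) we obtain:

  H_0: rank C_0 − rank ∂_1 = 7 − 6 = 1, and the invariant factors of ∂_1 are all 1, so H_0 ≅ Z.

H_0 ≅ Z.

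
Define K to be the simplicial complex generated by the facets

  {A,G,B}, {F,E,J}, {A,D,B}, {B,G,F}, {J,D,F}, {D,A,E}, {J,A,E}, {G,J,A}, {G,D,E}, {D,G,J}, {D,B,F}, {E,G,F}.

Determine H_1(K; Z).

We work with the vertex ordering A < B < D < E < F < G < J. The simplices of K, each written with vertices in increasing order, are:

  0-simplices (7): A, B, D, E, F, G, J
  1-simplices (18): AB, AD, AE, AG, AJ, BD, BF, BG, DE, DF, DG, DJ, EF, EG, EJ, FG, FJ, GJ
  2-simplices (12): ABD, ABG, ADE, AEJ, AGJ, BDF, BFG, DEG, DFJ, DGJ, EFG, EFJ

giving chain groups C_0 ≅ Z^7, C_1 ≅ Z^18, C_2 ≅ Z^12.

The boundary map ∂_1: C_1 → C_0 maps an edge to its endpoints' difference, ∂[p,q] = q − p. For instance
  ∂EJ = J − E.
The resulting 7×18 matrix has rank 6, and its Smith normal form has invariant factors (1,1,1,1,1,1).

Boundary ∂_2: C_2 → C_1 sends each 2-simplex [p,q,r] to [q,r] − [p,r] + [p,q]. For instance
  ∂EFG = FG − EG + EF,
  ∂BFG = FG − BG + BF.
As a 18×12 matrix over Z this has rank 12, with invariant factors (1,1,1,1,1,1,1,1,1,1,1,2).

Computing H_k = (kernel of ∂_k) / (image of ∂_{k+1}):

  H_1: rank ker ∂_1 − rank ∂_2 = (18 − 6) − 12 = 0, and ∂_2 has invariant factor 2 > 1, so H_1 ≅ Z/2.

(K is a triangulation of the real projective plane RP^2.)

H_1 ≅ Z/2.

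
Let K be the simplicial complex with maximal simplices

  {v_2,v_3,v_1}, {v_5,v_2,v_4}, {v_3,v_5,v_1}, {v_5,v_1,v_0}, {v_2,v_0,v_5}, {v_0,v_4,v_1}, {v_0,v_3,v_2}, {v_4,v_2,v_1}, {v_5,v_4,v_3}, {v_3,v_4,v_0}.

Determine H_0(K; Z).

Take the total order v_0 < v_1 < v_2 < v_3 < v_4 < v_5 on the vertex set. Then K (dimension 2) consists of the simplices:

  0-simplices (6): [v_0], [v_1], [v_2], [v_3], [v_4], [v_5]
  1-simplices (15): (15 of them)
  2-simplices (10): [v_0,v_1,v_4], [v_0,v_1,v_5], [v_0,v_2,v_3], [v_0,v_2,v_5], [v_0,v_3,v_4], [v_1,v_2,v_3], [v_1,v_2,v_4], [v_1,v_3,v_5], [v_2,v_4,v_5], [v_3,v_4,v_5]

so the chain groups are C_0 ≅ Z^6, C_1 ≅ Z^15, C_2 ≅ Z^10.

∂_1: C_1 → C_0 is given by ∂[p,q] = [q] − [p]. For instance
  ∂[v_4,v_5] = [v_5] − [v_4].
The resulting 6×15 matrix has rank 5, and its Smith normal form has invariant factors (1,1,1,1,1).

The boundary map ∂_2: C_2 → C_1 sends each 2-simplex [p,q,r] to [q,r] − [p,r] + [p,q]. For instance
  ∂[v_0,v_1,v_5] = [v_1,v_5] − [v_0,v_5] + [v_0,v_1],
  ∂[v_1,v_2,v_3] = [v_2,v_3] − [v_1,v_3] + [v_1,v_2].
The resulting 15×10 matrix has rank 10, and its Smith normal form has invariant factors (1,1,1,1,1,1,1,1,1,2).

From H_k ≅ ker(∂_k) / im(∂_{k+1}) we obtain:

  H_0: rank C_0 − rank ∂_1 = 6 − 5 = 1, and the invariant factors of ∂_1 are all 1, so H_0 ≅ Z.

(K is a triangulation of the real projective plane RP^2.)

H_0 ≅ Z.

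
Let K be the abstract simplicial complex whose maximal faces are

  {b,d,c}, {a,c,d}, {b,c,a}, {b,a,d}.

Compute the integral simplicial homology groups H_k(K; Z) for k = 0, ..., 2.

H_0 = Z,  H_1 = 0,  H_2 = Z.

We work with the vertex ordering a < b < c < d. The simplices of K, each written with vertices in increasing order, are:

  0-simplices (4): a, b, c, d
  1-simplices (6): ab, ac, ad, bc, bd, cd
  2-simplices (4): abc, abd, acd, bcd

giving chain groups C_0 ≅ Z^4, C_1 ≅ Z^6, C_2 ≅ Z^4.

The boundary map ∂_1: C_1 → C_0 is given by ∂[p,q] = [q] − [p].
The resulting 4×6 matrix has rank 3, and its Smith normal form has invariant factors (1,1,1).

The boundary map ∂_2: C_2 → C_1 acts by ∂[p,q,r] = [q,r] − [p,r] + [p,q]. For instance
  ∂abc = bc − ac + ab,
  ∂abd = bd − ad + ab.
As a 6×4 matrix over Z this has rank 3, with invariant factors (1,1,1).

Now H_k = ker ∂_k / im ∂_{k+1}, so:

  H_0: rank C_0 − rank ∂_1 = 4 − 3 = 1, and the invariant factors of ∂_1 are all 1, so H_0 ≅ Z.
  H_1: rank ker ∂_1 − rank ∂_2 = (6 − 3) − 3 = 0, and the invariant factors of ∂_2 are all 1, so H_1 ≅ 0.
  H_2: rank ker ∂_2 − rank ∂_3 = (4 − 3) − 0 = 1, and there is no ∂_3, so H_2 ≅ Z.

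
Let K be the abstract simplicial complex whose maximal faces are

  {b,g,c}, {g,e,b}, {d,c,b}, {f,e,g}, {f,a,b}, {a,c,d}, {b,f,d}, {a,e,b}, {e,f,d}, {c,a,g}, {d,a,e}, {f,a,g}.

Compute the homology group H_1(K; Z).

Order the vertices as a < b < c < d < e < f < g. Listing each simplex with vertices in this order, K has dimension 2 with simplices:

  0-simplices (7): a, b, c, d, e, f, g
  1-simplices (18): ab, ac, ad, ae, af, ag, bc, bd, be, bf, bg, cd, cg, de, df, ef, eg, fg
  2-simplices (12): abe, abf, acd, acg, ade, afg, bcd, bcg, bdf, beg, def, efg

giving chain groups C_0 ≅ Z^7, C_1 ≅ Z^18, C_2 ≅ Z^12.

∂_1: C_1 → C_0 is given by ∂[p,q] = [q] − [p].
As a 7×18 matrix over Z this has rank 6, with invariant factors (1,1,1,1,1,1).

Boundary ∂_2: C_2 → C_1 sends each 2-simplex [p,q,r] to [q,r] − [p,r] + [p,q]. For instance
  ∂abe = be − ae + ab,
  ∂abf = bf − af + ab.
The resulting 18×12 matrix has rank 12, and its Smith normal form has invariant factors (1,1,1,1,1,1,1,1,1,1,1,2).

Reading off H_k = ker ∂_k / im ∂_{k+1}:

  H_1: rank ker ∂_1 − rank ∂_2 = (18 − 6) − 12 = 0, and ∂_2 has invariant factor 2 > 1, so H_1 ≅ Z/2Z.

(K is a triangulation of the real projective plane RP^2.)

H_1 = Z/2Z.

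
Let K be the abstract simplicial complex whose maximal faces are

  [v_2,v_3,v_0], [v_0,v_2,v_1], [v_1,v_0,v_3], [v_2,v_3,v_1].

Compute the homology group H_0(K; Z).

Fix the vertex order v_0 < v_1 < v_2 < v_3 and write every simplex with vertices in increasing order. Then dim K = 2 and the simplices of K are:

  0-simplices (4): [v_0], [v_1], [v_2], [v_3]
  1-simplices (6): [v_0,v_1], [v_0,v_2], [v_0,v_3], [v_1,v_2], [v_1,v_3], [v_2,v_3]
  2-simplices (4): [v_0,v_1,v_2], [v_0,v_1,v_3], [v_0,v_2,v_3], [v_1,v_2,v_3]

so the chain groups are C_0 ≅ Z^4, C_1 ≅ Z^6, C_2 ≅ Z^4.

∂_1: C_1 → C_0 maps an edge to its endpoints' difference, ∂[p,q] = q − p. For instance
  ∂[v_2,v_3] = [v_3] − [v_2].
This gives a 4×6 integer matrix of rank 3; reducing to Smith normal form yields diagonal entries (1,1,1).

Boundary ∂_2: C_2 → C_1 sends each 2-simplex [p,q,r] to [q,r] − [p,r] + [p,q]. For instance
  ∂[v_1,v_2,v_3] = [v_2,v_3] − [v_1,v_3] + [v_1,v_2],
  ∂[v_0,v_1,v_2] = [v_1,v_2] − [v_0,v_2] + [v_0,v_1].
The resulting 6×4 matrix has rank 3, and its Smith normal form has invariant factors (1,1,1).

From H_k ≅ ker(∂_k) / im(∂_{k+1}) we obtain:

  H_0: rank C_0 − rank ∂_1 = 4 − 3 = 1, and the invariant factors of ∂_1 are all 1, so H_0 ≅ Z.

H_0 ≅ Z.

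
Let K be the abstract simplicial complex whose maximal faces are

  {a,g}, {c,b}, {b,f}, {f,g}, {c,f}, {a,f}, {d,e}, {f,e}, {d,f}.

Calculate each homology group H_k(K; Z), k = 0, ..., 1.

H_0 = Z,  H_1 = Z^3.

K has 7 vertices, 9 edges.
rank ∂_0 = 0, rank ∂_1 = 6 ⇒ b_0 = 7 − 0 − 6 = 1; all invariant factors of ∂_1 are 1 so no torsion. So H_0 = Z.
rank ∂_1 = 6, rank ∂_2 = 0 ⇒ b_1 = 9 − 6 − 0 = 3. So H_1 = Z^3.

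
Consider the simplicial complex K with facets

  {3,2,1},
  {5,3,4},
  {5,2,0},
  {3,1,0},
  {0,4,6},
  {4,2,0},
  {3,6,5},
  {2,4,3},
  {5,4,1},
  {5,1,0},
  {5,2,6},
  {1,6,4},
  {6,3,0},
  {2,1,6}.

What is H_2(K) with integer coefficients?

K has 7 vertices, 21 edges, 14 triangles.
rank ∂_2 = 13, rank ∂_3 = 0 ⇒ b_2 = 14 − 13 − 0 = 1. So H_2 = Z.

H_2 ≅ Z.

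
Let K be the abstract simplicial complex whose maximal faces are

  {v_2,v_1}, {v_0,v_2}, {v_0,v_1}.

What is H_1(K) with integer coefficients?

Take the total order v_0 < v_1 < v_2 on the vertex set. Then K (dimension 1) consists of the simplices:

  0-simplices (3): [v_0], [v_1], [v_2]
  1-simplices (3): [v_0,v_1], [v_0,v_2], [v_1,v_2]

so the chain groups are C_0 ≅ Z^3, C_1 ≅ Z^3.

The boundary map ∂_1: C_1 → C_0 sends each edge [p,q] (with p < q) to q − p. For instance
  ∂[v_0,v_1] = [v_1] − [v_0].
As a 3×3 matrix over Z this has rank 2, with invariant factors (1,1).

Computing H_k = (kernel of ∂_k) / (image of ∂_{k+1}):

  H_1: rank ker ∂_1 − rank ∂_2 = (3 − 2) − 0 = 1, and there is no ∂_2, so H_1 ≅ Z.

(K is a triangulation of the circle S^1.)

H_1 = Z.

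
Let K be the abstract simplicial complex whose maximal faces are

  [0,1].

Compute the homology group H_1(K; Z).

H_1 ≅ 0.

Take the total order 0 < 1 on the vertex set. Then K (dimension 1) consists of the simplices:

  0-simplices (2): [0], [1]
  1-simplices (1): [0,1]

so the chain groups are C_0 ≅ Z^2, C_1 ≅ Z^1.

∂_1: C_1 → C_0 maps an edge to its endpoints' difference, ∂[p,q] = q − p.
The resulting 2×1 matrix has rank 1, and its Smith normal form has invariant factors (1).

Computing H_k = (kernel of ∂_k) / (image of ∂_{k+1}):

  H_1: rank ker ∂_1 − rank ∂_2 = (1 − 1) − 0 = 0, and there is no ∂_2, so H_1 ≅ 0.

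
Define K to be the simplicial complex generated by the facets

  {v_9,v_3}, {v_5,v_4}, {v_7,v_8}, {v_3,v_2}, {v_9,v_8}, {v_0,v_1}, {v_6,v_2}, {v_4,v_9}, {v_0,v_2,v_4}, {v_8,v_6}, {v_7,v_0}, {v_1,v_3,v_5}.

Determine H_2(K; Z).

H_2 = 0.

Fix the vertex order v_0 < v_1 < v_2 < v_3 < v_4 < v_5 < v_6 < v_7 < v_8 < v_9 and write every simplex with vertices in increasing order. Then dim K = 2 and the simplices of K are:

  0-simplices (10): [v_0], [v_1], [v_2], [v_3], [v_4], [v_5], [v_6], [v_7], [v_8], [v_9]
  1-simplices (16): (16 of them)
  2-simplices (2): [v_0,v_2,v_4], [v_1,v_3,v_5]

giving chain groups C_0 ≅ Z^10, C_1 ≅ Z^16, C_2 ≅ Z^2.

∂_1: C_1 → C_0 maps an edge to its endpoints' difference, ∂[p,q] = q − p.
As a 10×16 matrix over Z this has rank 9, with invariant factors (1,1,1,1,1,1,1,1,1).

Boundary ∂_2: C_2 → C_1 maps a triangle to the signed sum of its edges. For instance
  ∂[v_1,v_3,v_5] = [v_3,v_5] − [v_1,v_5] + [v_1,v_3],
  ∂[v_0,v_2,v_4] = [v_2,v_4] − [v_0,v_4] + [v_0,v_2].
The 16×2 boundary matrix has rank 2 and Smith normal form diag(1,1).

Now H_k = ker ∂_k / im ∂_{k+1}, so:

  H_2: rank ker ∂_2 − rank ∂_3 = (2 − 2) − 0 = 0, and there is no ∂_3, so H_2 = 0.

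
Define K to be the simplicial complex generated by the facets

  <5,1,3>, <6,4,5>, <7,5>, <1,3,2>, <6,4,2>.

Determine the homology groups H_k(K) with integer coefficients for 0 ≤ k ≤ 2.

Order the vertices as 1 < 2 < 3 < 4 < 5 < 6 < 7. Listing each simplex with vertices in this order, K has dimension 2 with simplices:

  0-simplices (7): [1], [2], [3], [4], [5], [6], [7]
  1-simplices (11): [1,2], [1,3], [1,5], [2,3], [2,4], [2,6], [3,5], [4,5], [4,6], [5,6], [5,7]
  2-simplices (4): [1,2,3], [1,3,5], [2,4,6], [4,5,6]

so the chain groups are C_0 ≅ Z^7, C_1 ≅ Z^11, C_2 ≅ Z^4.

Boundary ∂_1: C_1 → C_0 sends each edge [p,q] (with p < q) to q − p. For instance
  ∂[4,5] = [5] − [4].
The 7×11 boundary matrix has rank 6 and Smith normal form diag(1,1,1,1,1,1).

The boundary map ∂_2: C_2 → C_1 sends each 2-simplex [p,q,r] to [q,r] − [p,r] + [p,q]. For instance
  ∂[4,5,6] = [5,6] − [4,6] + [4,5],
  ∂[2,4,6] = [4,6] − [2,6] + [2,4].
The 11×4 boundary matrix has rank 4 and Smith normal form diag(1,1,1,1).

Computing H_k = (kernel of ∂_k) / (image of ∂_{k+1}):

  H_0: rank C_0 − rank ∂_1 = 7 − 6 = 1, and the invariant factors of ∂_1 are all 1, so H_0 ≅ Z.
  H_1: rank ker ∂_1 − rank ∂_2 = (11 − 6) − 4 = 1, and the invariant factors of ∂_2 are all 1, so H_1 ≅ Z.
  H_2: rank ker ∂_2 − rank ∂_3 = (4 − 4) − 0 = 0, and there is no ∂_3, so H_2 ≅ 0.

H_0 ≅ Z,  H_1 ≅ Z,  H_2 = 0.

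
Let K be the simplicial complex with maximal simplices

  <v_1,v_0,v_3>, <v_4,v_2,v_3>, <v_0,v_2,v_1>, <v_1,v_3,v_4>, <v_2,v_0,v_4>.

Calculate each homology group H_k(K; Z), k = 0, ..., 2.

H_0 ≅ Z,  H_1 ≅ Z,  H_2 = 0.

Take the total order v_0 < v_1 < v_2 < v_3 < v_4 on the vertex set. Then K (dimension 2) consists of the simplices:

  0-simplices (5): [v_0], [v_1], [v_2], [v_3], [v_4]
  1-simplices (10): [v_0,v_1], [v_0,v_2], [v_0,v_3], [v_0,v_4], [v_1,v_2], [v_1,v_3], [v_1,v_4], [v_2,v_3], [v_2,v_4], [v_3,v_4]
  2-simplices (5): [v_0,v_1,v_2], [v_0,v_1,v_3], [v_0,v_2,v_4], [v_1,v_3,v_4], [v_2,v_3,v_4]

so the chain groups are C_0 ≅ Z^5, C_1 ≅ Z^10, C_2 ≅ Z^5.

The boundary map ∂_1: C_1 → C_0 maps an edge to its endpoints' difference, ∂[p,q] = q − p. For instance
  ∂[v_0,v_3] = [v_3] − [v_0].
The resulting 5×10 matrix has rank 4, and its Smith normal form has invariant factors (1,1,1,1).

∂_2: C_2 → C_1 sends each 2-simplex [p,q,r] to [q,r] − [p,r] + [p,q]. For instance
  ∂[v_0,v_1,v_3] = [v_1,v_3] − [v_0,v_3] + [v_0,v_1],
  ∂[v_1,v_3,v_4] = [v_3,v_4] − [v_1,v_4] + [v_1,v_3].
This gives a 10×5 integer matrix of rank 5; reducing to Smith normal form yields diagonal entries (1,1,1,1,1).

Now H_k = ker ∂_k / im ∂_{k+1}, so:

  H_0: rank C_0 − rank ∂_1 = 5 − 4 = 1, and the invariant factors of ∂_1 are all 1, so H_0 ≅ Z.
  H_1: rank ker ∂_1 − rank ∂_2 = (10 − 4) − 5 = 1, and the invariant factors of ∂_2 are all 1, so H_1 ≅ Z.
  H_2: rank ker ∂_2 − rank ∂_3 = (5 − 5) − 0 = 0, and there is no ∂_3, so H_2 ≅ 0.

(K is a triangulation of the Möbius band.)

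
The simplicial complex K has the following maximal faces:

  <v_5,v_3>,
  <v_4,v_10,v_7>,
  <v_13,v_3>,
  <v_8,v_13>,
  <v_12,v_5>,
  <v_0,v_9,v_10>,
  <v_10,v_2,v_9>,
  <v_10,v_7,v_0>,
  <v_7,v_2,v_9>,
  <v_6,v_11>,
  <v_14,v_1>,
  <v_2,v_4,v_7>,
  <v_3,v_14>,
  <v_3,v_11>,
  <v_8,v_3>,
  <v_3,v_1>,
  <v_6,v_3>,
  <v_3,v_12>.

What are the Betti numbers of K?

We work with the vertex ordering v_0 < v_1 < v_2 < v_3 < v_4 < v_5 < v_6 < v_7 < v_8 < v_9 < v_10 < v_11 < v_12 < v_13 < v_14. The simplices of K, each written with vertices in increasing order, are:

  0-simplices (15): [v_0], [v_1], [v_2], [v_3], [v_4], [v_5], [v_6], [v_7], [v_8], [v_9], [v_10], [v_11], [v_12], [v_13], [v_14]
  1-simplices (24): (24 of them)
  2-simplices (6): [v_0,v_7,v_10], [v_0,v_9,v_10], [v_2,v_4,v_7], [v_2,v_7,v_9], [v_2,v_9,v_10], [v_4,v_7,v_10]

so the chain groups are C_0 ≅ Z^15, C_1 ≅ Z^24, C_2 ≅ Z^6.

∂_1: C_1 → C_0 is given by ∂[p,q] = [q] − [p]. For instance
  ∂[v_1,v_14] = [v_14] − [v_1].
The 15×24 boundary matrix has rank 13 and Smith normal form diag(1,1,1,1,1,1,1,1,1,1,1,1,1).

The boundary map ∂_2: C_2 → C_1 acts by ∂[p,q,r] = [q,r] − [p,r] + [p,q]. For instance
  ∂[v_0,v_9,v_10] = [v_9,v_10] − [v_0,v_10] + [v_0,v_9],
  ∂[v_4,v_7,v_10] = [v_7,v_10] − [v_4,v_10] + [v_4,v_7].
The resulting 24×6 matrix has rank 6, and its Smith normal form has invariant factors (1,1,1,1,1,1).

From H_k ≅ ker(∂_k) / im(∂_{k+1}) we obtain:

  H_0: rank C_0 − rank ∂_1 = 15 − 13 = 2, and the invariant factors of ∂_1 are all 1, so H_0 = Z^2.
  H_1: rank ker ∂_1 − rank ∂_2 = (24 − 13) − 6 = 5, and the invariant factors of ∂_2 are all 1, so H_1 = Z^5.
  H_2: rank ker ∂_2 − rank ∂_3 = (6 − 6) − 0 = 0, and there is no ∂_3, so H_2 = 0.

As a check, the Euler characteristic is 15 − 24 + 6 = -3, which agrees with 2 − 5 + 0 = -3.

Hence the Betti numbers are b_0 = 2, b_1 = 5, b_2 = 0.

b_0 = 2, b_1 = 5, b_2 = 0.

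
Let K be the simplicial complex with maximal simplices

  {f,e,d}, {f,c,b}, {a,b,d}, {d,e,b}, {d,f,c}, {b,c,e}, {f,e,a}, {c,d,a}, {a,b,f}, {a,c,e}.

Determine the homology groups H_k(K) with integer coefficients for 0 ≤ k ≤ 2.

Take the total order a < b < c < d < e < f on the vertex set. Then K (dimension 2) consists of the simplices:

  0-simplices (6): a, b, c, d, e, f
  1-simplices (15): ab, ac, ad, ae, af, bc, bd, be, bf, cd, ce, cf, de, df, ef
  2-simplices (10): abd, abf, acd, ace, aef, bce, bcf, bde, cdf, def

so the chain groups are C_0 ≅ Z^6, C_1 ≅ Z^15, C_2 ≅ Z^10.

The boundary map ∂_1: C_1 → C_0 sends each edge [p,q] (with p < q) to q − p. For instance
  ∂cd = d − c.
As a 6×15 matrix over Z this has rank 5, with invariant factors (1,1,1,1,1).

The boundary map ∂_2: C_2 → C_1 maps a triangle to the signed sum of its edges. For instance
  ∂aef = ef − af + ae,
  ∂bde = de − be + bd.
As a 15×10 matrix over Z this has rank 10, with invariant factors (1,1,1,1,1,1,1,1,1,2).

Reading off H_k = ker ∂_k / im ∂_{k+1}:

  H_0: rank C_0 − rank ∂_1 = 6 − 5 = 1, and the invariant factors of ∂_1 are all 1, so H_0 ≅ Z.
  H_1: rank ker ∂_1 − rank ∂_2 = (15 − 5) − 10 = 0, and ∂_2 has invariant factor 2 > 1, so H_1 ≅ Z/2.
  H_2: rank ker ∂_2 − rank ∂_3 = (10 − 10) − 0 = 0, and there is no ∂_3, so H_2 ≅ 0.

(K is a triangulation of the real projective plane RP^2.)

H_0 ≅ Z,  H_1 ≅ Z/2,  H_2 = 0.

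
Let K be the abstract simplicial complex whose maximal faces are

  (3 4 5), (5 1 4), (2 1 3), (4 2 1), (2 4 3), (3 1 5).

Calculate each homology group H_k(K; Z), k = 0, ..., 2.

H_0 = Z,  H_1 = 0,  H_2 = Z.

We work with the vertex ordering 1 < 2 < 3 < 4 < 5. The simplices of K, each written with vertices in increasing order, are:

  0-simplices (5): [1], [2], [3], [4], [5]
  1-simplices (9): [1,2], [1,3], [1,4], [1,5], [2,3], [2,4], [3,4], [3,5], [4,5]
  2-simplices (6): [1,2,3], [1,2,4], [1,3,5], [1,4,5], [2,3,4], [3,4,5]

Hence C_0 ≅ Z^5, C_1 ≅ Z^9, C_2 ≅ Z^6.

Boundary ∂_1: C_1 → C_0 sends each edge [p,q] (with p < q) to q − p. For instance
  ∂[1,3] = [3] − [1].
The resulting 5×9 matrix has rank 4, and its Smith normal form has invariant factors (1,1,1,1).

The boundary map ∂_2: C_2 → C_1 sends each 2-simplex [p,q,r] to [q,r] − [p,r] + [p,q]. For instance
  ∂[1,2,4] = [2,4] − [1,4] + [1,2],
  ∂[1,4,5] = [4,5] − [1,5] + [1,4].
The 9×6 boundary matrix has rank 5 and Smith normal form diag(1,1,1,1,1).

Computing H_k = (kernel of ∂_k) / (image of ∂_{k+1}):

  H_0: rank C_0 − rank ∂_1 = 5 − 4 = 1, and the invariant factors of ∂_1 are all 1, so H_0 = Z.
  H_1: rank ker ∂_1 − rank ∂_2 = (9 − 4) − 5 = 0, and the invariant factors of ∂_2 are all 1, so H_1 = 0.
  H_2: rank ker ∂_2 − rank ∂_3 = (6 − 5) − 0 = 1, and there is no ∂_3, so H_2 = Z.

(K is a triangulation of the 2-sphere S^2.)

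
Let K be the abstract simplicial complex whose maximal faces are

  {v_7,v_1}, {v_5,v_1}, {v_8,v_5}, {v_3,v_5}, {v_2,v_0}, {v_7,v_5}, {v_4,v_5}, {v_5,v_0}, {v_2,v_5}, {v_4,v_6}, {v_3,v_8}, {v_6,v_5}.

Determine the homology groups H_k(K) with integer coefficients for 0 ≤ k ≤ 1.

H_0 ≅ Z,  H_1 ≅ Z^4.

We work with the vertex ordering v_0 < v_1 < v_2 < v_3 < v_4 < v_5 < v_6 < v_7 < v_8. The simplices of K, each written with vertices in increasing order, are:

  0-simplices (9): [v_0], [v_1], [v_2], [v_3], [v_4], [v_5], [v_6], [v_7], [v_8]
  1-simplices (12): [v_0,v_2], [v_0,v_5], [v_1,v_5], [v_1,v_7], [v_2,v_5], [v_3,v_5], [v_3,v_8], [v_4,v_5], [v_4,v_6], [v_5,v_6], [v_5,v_7], [v_5,v_8]

so the chain groups are C_0 ≅ Z^9, C_1 ≅ Z^12.

Boundary ∂_1: C_1 → C_0 is given by ∂[p,q] = [q] − [p]. For instance
  ∂[v_2,v_5] = [v_5] − [v_2].
This gives a 9×12 integer matrix of rank 8; reducing to Smith normal form yields diagonal entries (1,1,1,1,1,1,1,1).

Reading off H_k = ker ∂_k / im ∂_{k+1}:

  H_0: rank C_0 − rank ∂_1 = 9 − 8 = 1, and the invariant factors of ∂_1 are all 1, so H_0 ≅ Z.
  H_1: rank ker ∂_1 − rank ∂_2 = (12 − 8) − 0 = 4, and there is no ∂_2, so H_1 ≅ Z^4.

As a check, the Euler characteristic is 9 − 12 = -3, which agrees with 1 − 4 = -3.
(K is a triangulation of a wedge of 4 circles.)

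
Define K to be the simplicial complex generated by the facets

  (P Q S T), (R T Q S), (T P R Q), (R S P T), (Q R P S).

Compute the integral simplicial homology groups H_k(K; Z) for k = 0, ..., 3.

K has 5 vertices, 10 edges, 10 triangles, 5 3-simplices.
rank ∂_0 = 0, rank ∂_1 = 4 ⇒ b_0 = 5 − 0 − 4 = 1; all invariant factors of ∂_1 are 1 so no torsion. So H_0 ≅ Z.
rank ∂_1 = 4, rank ∂_2 = 6 ⇒ b_1 = 10 − 4 − 6 = 0; all invariant factors of ∂_2 are 1 so no torsion. So H_1 ≅ 0.
rank ∂_2 = 6, rank ∂_3 = 4 ⇒ b_2 = 10 − 6 − 4 = 0; all invariant factors of ∂_3 are 1 so no torsion. So H_2 ≅ 0.
rank ∂_3 = 4, rank ∂_4 = 0 ⇒ b_3 = 5 − 4 − 0 = 1. So H_3 ≅ Z.

H_0 = Z,  H_1 = 0,  H_2 = 0,  H_3 = Z.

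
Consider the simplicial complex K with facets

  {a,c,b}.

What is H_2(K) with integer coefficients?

H_2 = 0.

Fix the vertex order a < b < c and write every simplex with vertices in increasing order. Then dim K = 2 and the simplices of K are:

  0-simplices (3): a, b, c
  1-simplices (3): ab, ac, bc
  2-simplices (1): abc

Hence C_0 ≅ Z^3, C_1 ≅ Z^3, C_2 ≅ Z^1.

The boundary map ∂_1: C_1 → C_0 sends each edge [p,q] (with p < q) to q − p. For instance
  ∂ac = c − a.
The resulting 3×3 matrix has rank 2, and its Smith normal form has invariant factors (1,1).

Boundary ∂_2: C_2 → C_1 acts by ∂[p,q,r] = [q,r] − [p,r] + [p,q]. For instance
  ∂abc = bc − ac + ab.
The 3×1 boundary matrix has rank 1 and Smith normal form diag(1).

From H_k ≅ ker(∂_k) / im(∂_{k+1}) we obtain:

  H_2: rank ker ∂_2 − rank ∂_3 = (1 − 1) − 0 = 0, and there is no ∂_3, so H_2 ≅ 0.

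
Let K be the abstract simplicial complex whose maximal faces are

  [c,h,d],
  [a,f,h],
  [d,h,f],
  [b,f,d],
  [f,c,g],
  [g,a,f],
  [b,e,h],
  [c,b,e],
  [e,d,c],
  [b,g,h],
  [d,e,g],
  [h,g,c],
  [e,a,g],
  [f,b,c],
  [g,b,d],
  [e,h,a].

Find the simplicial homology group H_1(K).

H_1 ≅ Z^2.

Order the vertices as a < b < c < d < e < f < g < h. Listing each simplex with vertices in this order, K has dimension 2 with simplices:

  0-simplices (8): a, b, c, d, e, f, g, h
  1-simplices (24): ae, af, ag, ah, bc, bd, be, bf, bg, bh, cd, ce, cf, cg, ch, de, df, dg, dh, eg, eh, fg, fh, gh
  2-simplices (16): aeg, aeh, afg, afh, bce, bcf, bdf, bdg, beh, bgh, cde, cdh, cfg, cgh, deg, dfh

so the chain groups are C_0 ≅ Z^8, C_1 ≅ Z^24, C_2 ≅ Z^16.

The boundary map ∂_1: C_1 → C_0 sends each edge [p,q] (with p < q) to q − p. For instance
  ∂cd = d − c.
The resulting 8×24 matrix has rank 7, and its Smith normal form has invariant factors (1,1,1,1,1,1,1).

Boundary ∂_2: C_2 → C_1 acts by ∂[p,q,r] = [q,r] − [p,r] + [p,q]. For instance
  ∂bgh = gh − bh + bg,
  ∂cde = de − ce + cd.
The 24×16 boundary matrix has rank 15 and Smith normal form diag(1,1,1,1,1,1,1,1,1,1,1,1,1,1,1).

Computing H_k = (kernel of ∂_k) / (image of ∂_{k+1}):

  H_1: rank ker ∂_1 − rank ∂_2 = (24 − 7) − 15 = 2, and the invariant factors of ∂_2 are all 1, so H_1 = Z^2.

(K is a triangulation of the torus T^2.)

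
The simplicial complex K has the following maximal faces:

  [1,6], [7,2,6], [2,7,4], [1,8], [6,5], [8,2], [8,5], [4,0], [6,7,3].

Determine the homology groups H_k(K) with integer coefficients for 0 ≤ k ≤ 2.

We work with the vertex ordering 0 < 1 < 2 < 3 < 4 < 5 < 6 < 7 < 8. The simplices of K, each written with vertices in increasing order, are:

  0-simplices (9): [0], [1], [2], [3], [4], [5], [6], [7], [8]
  1-simplices (13): [0,4], [1,6], [1,8], [2,4], [2,6], [2,7], [2,8], [3,6], [3,7], [4,7], [5,6], [5,8], [6,7]
  2-simplices (3): [2,4,7], [2,6,7], [3,6,7]

giving chain groups C_0 ≅ Z^9, C_1 ≅ Z^13, C_2 ≅ Z^3.

Boundary ∂_1: C_1 → C_0 maps an edge to its endpoints' difference, ∂[p,q] = q − p. For instance
  ∂[2,8] = [8] − [2].
This gives a 9×13 integer matrix of rank 8; reducing to Smith normal form yields diagonal entries (1,1,1,1,1,1,1,1).

Boundary ∂_2: C_2 → C_1 sends each 2-simplex [p,q,r] to [q,r] − [p,r] + [p,q]. For instance
  ∂[2,4,7] = [4,7] − [2,7] + [2,4],
  ∂[3,6,7] = [6,7] − [3,7] + [3,6].
The resulting 13×3 matrix has rank 3, and its Smith normal form has invariant factors (1,1,1).

Computing H_k = (kernel of ∂_k) / (image of ∂_{k+1}):

  H_0: rank C_0 − rank ∂_1 = 9 − 8 = 1, and the invariant factors of ∂_1 are all 1, so H_0 ≅ Z.
  H_1: rank ker ∂_1 − rank ∂_2 = (13 − 8) − 3 = 2, and the invariant factors of ∂_2 are all 1, so H_1 ≅ Z^2.
  H_2: rank ker ∂_2 − rank ∂_3 = (3 − 3) − 0 = 0, and there is no ∂_3, so H_2 ≅ 0.

H_0 ≅ Z,  H_1 ≅ Z^2,  H_2 = 0.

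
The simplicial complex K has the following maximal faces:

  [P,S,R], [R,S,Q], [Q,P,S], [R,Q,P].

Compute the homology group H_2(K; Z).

We work with the vertex ordering P < Q < R < S. The simplices of K, each written with vertices in increasing order, are:

  0-simplices (4): P, Q, R, S
  1-simplices (6): PQ, PR, PS, QR, QS, RS
  2-simplices (4): PQR, PQS, PRS, QRS

giving chain groups C_0 ≅ Z^4, C_1 ≅ Z^6, C_2 ≅ Z^4.

The boundary map ∂_1: C_1 → C_0 maps an edge to its endpoints' difference, ∂[p,q] = q − p.
As a 4×6 matrix over Z this has rank 3, with invariant factors (1,1,1).

∂_2: C_2 → C_1 maps a triangle to the signed sum of its edges. For instance
  ∂QRS = RS − QS + QR,
  ∂PQR = QR − PR + PQ.
The 6×4 boundary matrix has rank 3 and Smith normal form diag(1,1,1).

Reading off H_k = ker ∂_k / im ∂_{k+1}:

  H_2: rank ker ∂_2 − rank ∂_3 = (4 − 3) − 0 = 1, and there is no ∂_3, so H_2 ≅ Z.

H_2 = Z.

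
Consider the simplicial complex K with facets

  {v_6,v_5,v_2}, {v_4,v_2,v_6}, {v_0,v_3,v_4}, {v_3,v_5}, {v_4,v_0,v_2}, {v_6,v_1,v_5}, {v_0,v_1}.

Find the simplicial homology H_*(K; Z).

Take the total order v_0 < v_1 < v_2 < v_3 < v_4 < v_5 < v_6 on the vertex set. Then K (dimension 2) consists of the simplices:

  0-simplices (7): [v_0], [v_1], [v_2], [v_3], [v_4], [v_5], [v_6]
  1-simplices (13): [v_0,v_1], [v_0,v_2], [v_0,v_3], [v_0,v_4], [v_1,v_5], [v_1,v_6], [v_2,v_4], [v_2,v_5], [v_2,v_6], [v_3,v_4], [v_3,v_5], [v_4,v_6], [v_5,v_6]
  2-simplices (5): [v_0,v_2,v_4], [v_0,v_3,v_4], [v_1,v_5,v_6], [v_2,v_4,v_6], [v_2,v_5,v_6]

giving chain groups C_0 ≅ Z^7, C_1 ≅ Z^13, C_2 ≅ Z^5.

Boundary ∂_1: C_1 → C_0 sends each edge [p,q] (with p < q) to q − p. For instance
  ∂[v_2,v_6] = [v_6] − [v_2].
As a 7×13 matrix over Z this has rank 6, with invariant factors (1,1,1,1,1,1).

Boundary ∂_2: C_2 → C_1 maps a triangle to the signed sum of its edges. For instance
  ∂[v_2,v_5,v_6] = [v_5,v_6] − [v_2,v_6] + [v_2,v_5],
  ∂[v_1,v_5,v_6] = [v_5,v_6] − [v_1,v_6] + [v_1,v_5].
As a 13×5 matrix over Z this has rank 5, with invariant factors (1,1,1,1,1).

Now H_k = ker ∂_k / im ∂_{k+1}, so:

  H_0: rank C_0 − rank ∂_1 = 7 − 6 = 1, and the invariant factors of ∂_1 are all 1, so H_0 ≅ Z.
  H_1: rank ker ∂_1 − rank ∂_2 = (13 − 6) − 5 = 2, and the invariant factors of ∂_2 are all 1, so H_1 ≅ Z^2.
  H_2: rank ker ∂_2 − rank ∂_3 = (5 − 5) − 0 = 0, and there is no ∂_3, so H_2 ≅ 0.

H_0 ≅ Z,  H_1 ≅ Z^2,  H_2 = 0.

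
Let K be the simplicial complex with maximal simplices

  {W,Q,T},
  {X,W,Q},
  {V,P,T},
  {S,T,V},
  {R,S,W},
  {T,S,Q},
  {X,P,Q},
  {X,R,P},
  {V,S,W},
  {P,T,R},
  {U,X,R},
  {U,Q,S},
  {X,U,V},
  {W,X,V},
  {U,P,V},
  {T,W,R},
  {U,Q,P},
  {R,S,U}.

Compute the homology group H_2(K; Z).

H_2 = 0.

Order the vertices as P < Q < R < S < T < U < V < W < X. Listing each simplex with vertices in this order, K has dimension 2 with simplices:

  0-simplices (9): P, Q, R, S, T, U, V, W, X
  1-simplices (27): PQ, PR, PT, PU, PV, PX, QS, QT, QU, QW, QX, RS, RT, RU, RW, RX, ST, SU, SV, SW, TV, TW, UV, UX, VW, VX, WX
  2-simplices (18): PQU, PQX, PRT, PRX, PTV, PUV, QST, QSU, QTW, QWX, RSU, RSW, RTW, RUX, STV, SVW, UVX, VWX

giving chain groups C_0 ≅ Z^9, C_1 ≅ Z^27, C_2 ≅ Z^18.

∂_1: C_1 → C_0 sends each edge [p,q] (with p < q) to q − p.
The resulting 9×27 matrix has rank 8, and its Smith normal form has invariant factors (1,1,1,1,1,1,1,1).

∂_2: C_2 → C_1 maps a triangle to the signed sum of its edges. For instance
  ∂PQU = QU − PU + PQ,
  ∂RUX = UX − RX + RU.
As a 27×18 matrix over Z this has rank 18, with invariant factors (1,1,1,1,1,1,1,1,1,1,1,1,1,1,1,1,1,2).

Reading off H_k = ker ∂_k / im ∂_{k+1}:

  H_2: rank ker ∂_2 − rank ∂_3 = (18 − 18) − 0 = 0, and there is no ∂_3, so H_2 ≅ 0.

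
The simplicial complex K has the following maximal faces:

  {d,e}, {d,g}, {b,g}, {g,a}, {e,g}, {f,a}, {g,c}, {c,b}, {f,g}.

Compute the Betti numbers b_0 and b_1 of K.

b_0 = 1, b_1 = 3.

Order the vertices as a < b < c < d < e < f < g. Listing each simplex with vertices in this order, K has dimension 1 with simplices:

  0-simplices (7): a, b, c, d, e, f, g
  1-simplices (9): af, ag, bc, bg, cg, de, dg, eg, fg

so the chain groups are C_0 ≅ Z^7, C_1 ≅ Z^9.

∂_1: C_1 → C_0 sends each edge [p,q] (with p < q) to q − p. For instance
  ∂bg = g − b.
As a 7×9 matrix over Z this has rank 6, with invariant factors (1,1,1,1,1,1).

Reading off H_k = ker ∂_k / im ∂_{k+1}:

  H_0: rank C_0 − rank ∂_1 = 7 − 6 = 1, and the invariant factors of ∂_1 are all 1, so H_0 ≅ Z.
  H_1: rank ker ∂_1 − rank ∂_2 = (9 − 6) − 0 = 3, and there is no ∂_2, so H_1 ≅ Z^3.

As a check, the Euler characteristic is 7 − 9 = -2, which agrees with 1 − 3 = -2.
(K is a triangulation of a wedge of 3 circles.)

Hence the Betti numbers are b_0 = 1, b_1 = 3.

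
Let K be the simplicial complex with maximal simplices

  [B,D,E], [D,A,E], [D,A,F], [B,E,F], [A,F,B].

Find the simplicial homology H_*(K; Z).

H_0 ≅ Z,  H_1 ≅ Z,  H_2 = 0.

Order the vertices as A < B < D < E < F. Listing each simplex with vertices in this order, K has dimension 2 with simplices:

  0-simplices (5): A, B, D, E, F
  1-simplices (10): AB, AD, AE, AF, BD, BE, BF, DE, DF, EF
  2-simplices (5): ABF, ADE, ADF, BDE, BEF

Hence C_0 ≅ Z^5, C_1 ≅ Z^10, C_2 ≅ Z^5.

Boundary ∂_1: C_1 → C_0 sends each edge [p,q] (with p < q) to q − p.
This gives a 5×10 integer matrix of rank 4; reducing to Smith normal form yields diagonal entries (1,1,1,1).

The boundary map ∂_2: C_2 → C_1 acts by ∂[p,q,r] = [q,r] − [p,r] + [p,q]. For instance
  ∂ADE = DE − AE + AD,
  ∂BEF = EF − BF + BE.
The resulting 10×5 matrix has rank 5, and its Smith normal form has invariant factors (1,1,1,1,1).

Computing H_k = (kernel of ∂_k) / (image of ∂_{k+1}):

  H_0: rank C_0 − rank ∂_1 = 5 − 4 = 1, and the invariant factors of ∂_1 are all 1, so H_0 = Z.
  H_1: rank ker ∂_1 − rank ∂_2 = (10 − 4) − 5 = 1, and the invariant factors of ∂_2 are all 1, so H_1 = Z.
  H_2: rank ker ∂_2 − rank ∂_3 = (5 − 5) − 0 = 0, and there is no ∂_3, so H_2 = 0.

As a check, the Euler characteristic is 5 − 10 + 5 = 0, which agrees with 1 − 1 + 0 = 0.
(K is a triangulation of the Möbius band.)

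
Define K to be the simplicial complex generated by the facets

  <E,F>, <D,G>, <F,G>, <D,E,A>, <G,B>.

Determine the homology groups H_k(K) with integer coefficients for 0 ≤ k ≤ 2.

Order the vertices as A < B < D < E < F < G. Listing each simplex with vertices in this order, K has dimension 2 with simplices:

  0-simplices (6): A, B, D, E, F, G
  1-simplices (7): AD, AE, BG, DE, DG, EF, FG
  2-simplices (1): ADE

Hence C_0 ≅ Z^6, C_1 ≅ Z^7, C_2 ≅ Z^1.

Boundary ∂_1: C_1 → C_0 maps an edge to its endpoints' difference, ∂[p,q] = q − p. For instance
  ∂FG = G − F.
The 6×7 boundary matrix has rank 5 and Smith normal form diag(1,1,1,1,1).

The boundary map ∂_2: C_2 → C_1 acts by ∂[p,q,r] = [q,r] − [p,r] + [p,q]. For instance
  ∂ADE = DE − AE + AD.
The 7×1 boundary matrix has rank 1 and Smith normal form diag(1).

From H_k ≅ ker(∂_k) / im(∂_{k+1}) we obtain:

  H_0: rank C_0 − rank ∂_1 = 6 − 5 = 1, and the invariant factors of ∂_1 are all 1, so H_0 ≅ Z.
  H_1: rank ker ∂_1 − rank ∂_2 = (7 − 5) − 1 = 1, and the invariant factors of ∂_2 are all 1, so H_1 ≅ Z.
  H_2: rank ker ∂_2 − rank ∂_3 = (1 − 1) − 0 = 0, and there is no ∂_3, so H_2 ≅ 0.

As a check, the Euler characteristic is 6 − 7 + 1 = 0, which agrees with 1 − 1 + 0 = 0.

H_0 ≅ Z,  H_1 ≅ Z,  H_2 = 0.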